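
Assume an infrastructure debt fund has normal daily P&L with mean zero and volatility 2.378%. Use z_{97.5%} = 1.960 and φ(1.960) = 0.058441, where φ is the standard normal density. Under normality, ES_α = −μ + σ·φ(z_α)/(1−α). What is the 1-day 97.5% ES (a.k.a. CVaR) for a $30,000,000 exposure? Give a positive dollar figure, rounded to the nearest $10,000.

$1,670,000

Tail multiplier: φ(z)/(1−α) = 0.058441 / 0.025 = 2.338.
ES = 2.378% × 2.338 = 5.560%.
On $30,000,000: 0.05560 × $30,000,000 = $1,668,000.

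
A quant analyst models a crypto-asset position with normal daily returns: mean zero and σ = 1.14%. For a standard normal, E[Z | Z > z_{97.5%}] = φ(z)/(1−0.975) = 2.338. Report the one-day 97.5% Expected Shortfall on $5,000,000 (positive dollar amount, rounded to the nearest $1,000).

ES = 1.14% × 2.338 = 2.665%.
On $5,000,000: 0.02665 × $5,000,000 = $133,250.

$133,000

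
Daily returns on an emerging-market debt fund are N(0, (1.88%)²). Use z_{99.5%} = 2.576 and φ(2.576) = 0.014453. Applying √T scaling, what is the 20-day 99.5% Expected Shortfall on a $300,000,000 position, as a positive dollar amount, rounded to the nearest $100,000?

σ_{20d} = 1.88% × √20 = 8.408%.
ES multiplier = φ(z)/(1−α) = 0.014453/0.005 = 2.891.
ES = 8.408% × 2.891 = 24.308%; on $300,000,000: $72,924,000.

$72,900,000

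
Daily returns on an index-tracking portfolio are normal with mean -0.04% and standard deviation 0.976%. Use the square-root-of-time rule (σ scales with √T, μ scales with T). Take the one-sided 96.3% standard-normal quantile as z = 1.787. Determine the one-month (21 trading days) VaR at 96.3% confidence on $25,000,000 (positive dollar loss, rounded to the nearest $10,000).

σ_{21d} = 0.976% × √21 = 4.473%; μ_{21d} = 21 × -0.04% = -0.840%.
VaR = −(-0.840%) + 1.787 × 4.473% = 8.833%.
On $25,000,000: 0.08833 × $25,000,000 = $2,208,250.

$2,210,000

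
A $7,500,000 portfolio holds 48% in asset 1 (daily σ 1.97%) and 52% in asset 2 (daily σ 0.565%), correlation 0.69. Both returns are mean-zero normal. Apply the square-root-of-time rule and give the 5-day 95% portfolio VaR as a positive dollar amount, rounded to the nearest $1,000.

σ_p = √(0.48²·1.97² + 0.52²·0.565² + 2·0.69·0.48·0.52·1.97·0.565) = 1.168%.
σ_{5d} = 1.168% × √5 = 2.612%.
z(95%) = 1.645.
VaR = 1.645 × 2.612% = 4.297%; on $7,500,000 that is $322,275.

$322,000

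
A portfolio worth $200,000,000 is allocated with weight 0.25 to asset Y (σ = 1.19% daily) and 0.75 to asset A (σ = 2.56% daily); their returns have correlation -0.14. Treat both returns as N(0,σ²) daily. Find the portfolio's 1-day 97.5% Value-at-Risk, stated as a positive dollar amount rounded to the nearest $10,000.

σ_p² = 0.25²·1.19² + 0.75²·2.56² + 2·-0.14·0.25·0.75·1.19·2.56 = 3.6150 (%²).
σ_p = √3.6150 = 1.901%.
At 97.5%, z = 1.960.
VaR = 1.960 × 1.901% = 3.726%; on $200,000,000 that is $7,452,000.

$7,450,000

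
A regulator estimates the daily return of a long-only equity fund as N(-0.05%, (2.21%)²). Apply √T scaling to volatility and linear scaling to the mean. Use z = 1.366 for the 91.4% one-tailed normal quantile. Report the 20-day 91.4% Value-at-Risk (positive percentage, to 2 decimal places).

14.50%

σ_{20d} = 2.21% × √20 = 9.883%; μ_{20d} = 20 × -0.05% = -1.000%.
VaR = −(-1.000%) + 1.366 × 9.883% = 14.500%.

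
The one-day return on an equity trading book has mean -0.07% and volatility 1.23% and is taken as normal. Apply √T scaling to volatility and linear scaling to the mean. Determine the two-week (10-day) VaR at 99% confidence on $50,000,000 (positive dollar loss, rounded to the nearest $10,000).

At 99%, z = 2.326.
σ_{10d} = 1.23% × √10 = 3.890%; μ_{10d} = 10 × -0.07% = -0.700%.
VaR = −(-0.700%) + 2.326 × 3.890% = 9.748%.
On $50,000,000: 0.09748 × $50,000,000 = $4,874,000.

$4,870,000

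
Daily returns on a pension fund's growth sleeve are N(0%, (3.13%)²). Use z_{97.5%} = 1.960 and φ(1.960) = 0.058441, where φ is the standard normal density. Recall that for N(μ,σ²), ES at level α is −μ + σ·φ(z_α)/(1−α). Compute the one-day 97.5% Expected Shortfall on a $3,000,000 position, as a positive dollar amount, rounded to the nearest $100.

$219,500

Tail multiplier: φ(z)/(1−α) = 0.058441 / 0.025 = 2.338.
ES = 3.13% × 2.338 = 7.318%.
On $3,000,000: 0.07318 × $3,000,000 = $219,540.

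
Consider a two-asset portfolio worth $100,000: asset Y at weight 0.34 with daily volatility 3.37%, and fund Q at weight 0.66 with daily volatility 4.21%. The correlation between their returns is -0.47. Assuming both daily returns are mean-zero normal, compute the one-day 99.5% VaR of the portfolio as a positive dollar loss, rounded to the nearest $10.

σ_p² = 0.34²·3.37² + 0.66²·4.21² + 2·-0.47·0.34·0.66·3.37·4.21 = 6.0408 (%²).
σ_p = √6.0408 = 2.458%.
At 99.5%, z = 2.576.
VaR = 2.576 × 2.458% = 6.332%; on $100,000 that is $6,332.

$6,330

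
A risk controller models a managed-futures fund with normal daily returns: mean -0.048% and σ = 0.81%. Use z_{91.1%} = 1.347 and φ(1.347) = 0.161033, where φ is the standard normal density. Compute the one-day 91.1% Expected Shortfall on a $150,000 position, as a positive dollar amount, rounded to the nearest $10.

$2,270

Tail multiplier: φ(z)/(1−α) = 0.161033 / 0.089 = 1.809.
ES = −(-0.048%) + 0.81% × 1.809 = 1.513%.
On $150,000: 0.01513 × $150,000 = $2,270.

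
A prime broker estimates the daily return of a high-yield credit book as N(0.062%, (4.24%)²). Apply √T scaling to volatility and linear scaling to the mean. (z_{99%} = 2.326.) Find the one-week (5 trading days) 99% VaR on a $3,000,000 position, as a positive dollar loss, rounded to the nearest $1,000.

σ_{5d} = 4.24% × √5 = 9.481%; μ_{5d} = 5 × 0.062% = 0.310%.
VaR = −(0.310%) + 2.326 × 9.481% = 21.743%.
On $3,000,000: 0.21743 × $3,000,000 = $652,290.

$652,000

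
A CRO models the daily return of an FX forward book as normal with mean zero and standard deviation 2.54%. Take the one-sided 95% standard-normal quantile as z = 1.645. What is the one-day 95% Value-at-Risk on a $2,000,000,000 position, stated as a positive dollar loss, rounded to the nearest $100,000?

VaR = z·σ = 1.645 × 2.54% = 4.178%.
On $2,000,000,000: 0.04178 × $2,000,000,000 = $83,560,000.

$83,600,000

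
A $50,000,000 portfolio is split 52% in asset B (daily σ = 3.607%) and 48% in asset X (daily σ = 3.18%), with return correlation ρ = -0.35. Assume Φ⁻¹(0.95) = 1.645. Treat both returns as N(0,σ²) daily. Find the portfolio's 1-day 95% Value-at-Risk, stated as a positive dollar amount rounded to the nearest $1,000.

$1,613,000

σ_p² = 0.52²·3.607² + 0.48²·3.18² + 2·-0.35·0.52·0.48·3.607·3.18 = 3.8438 (%²).
σ_p = √3.8438 = 1.961%.
VaR = 1.645 × 1.961% = 3.226%; on $50,000,000 that is $1,613,000.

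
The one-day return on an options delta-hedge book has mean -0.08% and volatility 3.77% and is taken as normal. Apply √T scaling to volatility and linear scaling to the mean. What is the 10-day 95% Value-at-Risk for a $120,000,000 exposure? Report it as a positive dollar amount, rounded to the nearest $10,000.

At 95%, z = 1.645.
σ_{10d} = 3.77% × √10 = 11.922%; μ_{10d} = 10 × -0.08% = -0.800%.
VaR = −(-0.800%) + 1.645 × 11.922% = 20.412%.
On $120,000,000: 0.20412 × $120,000,000 = $24,494,400.

$24,490,000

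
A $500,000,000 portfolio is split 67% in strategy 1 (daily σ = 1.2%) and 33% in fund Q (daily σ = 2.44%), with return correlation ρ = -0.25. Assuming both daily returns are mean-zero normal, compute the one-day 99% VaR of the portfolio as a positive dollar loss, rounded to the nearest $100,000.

σ_p² = 0.67²·1.2² + 0.33²·2.44² + 2·-0.25·0.67·0.33·1.2·2.44 = 0.9711 (%²).
σ_p = √0.9711 = 0.985%.
At 99%, z = 2.326.
VaR = 2.326 × 0.985% = 2.291%; on $500,000,000 that is $11,455,000.

$11,500,000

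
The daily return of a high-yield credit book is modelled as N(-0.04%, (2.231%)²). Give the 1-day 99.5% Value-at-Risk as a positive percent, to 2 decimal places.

At 99.5% one-sided, z = 2.576.
VaR = −μ + z·σ = −(-0.04%) + 2.576 × 2.231% = 5.787%.

5.79%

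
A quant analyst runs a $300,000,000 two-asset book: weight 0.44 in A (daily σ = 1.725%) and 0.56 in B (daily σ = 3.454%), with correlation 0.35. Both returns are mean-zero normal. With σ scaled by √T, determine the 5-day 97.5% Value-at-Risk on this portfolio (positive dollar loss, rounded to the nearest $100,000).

σ_p = √(0.44²·1.725² + 0.56²·3.454² + 2·0.35·0.44·0.56·1.725·3.454) = 2.312%.
σ_{5d} = 2.312% × √5 = 5.170%.
z(97.5%) = 1.960.
VaR = 1.960 × 5.170% = 10.133%; on $300,000,000 that is $30,399,000.

$30,400,000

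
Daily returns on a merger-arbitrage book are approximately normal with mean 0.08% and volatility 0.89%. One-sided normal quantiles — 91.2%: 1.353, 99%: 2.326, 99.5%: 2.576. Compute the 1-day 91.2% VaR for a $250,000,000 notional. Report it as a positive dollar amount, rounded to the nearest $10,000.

VaR = −μ + z·σ = −(0.08%) + 1.353 × 0.89% = 1.124%.
On $250,000,000: 0.01124 × $250,000,000 = $2,810,000.

$2,810,000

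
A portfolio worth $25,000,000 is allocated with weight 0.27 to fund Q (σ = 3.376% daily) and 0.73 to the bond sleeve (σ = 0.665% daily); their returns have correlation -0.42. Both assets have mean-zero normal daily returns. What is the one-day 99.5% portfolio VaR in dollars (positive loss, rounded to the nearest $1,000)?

σ_p² = 0.27²·3.376² + 0.73²·0.665² + 2·-0.42·0.27·0.73·3.376·0.665 = 0.6948 (%²).
σ_p = √0.6948 = 0.834%.
At 99.5%, z = 2.576.
VaR = 2.576 × 0.834% = 2.148%; on $25,000,000 that is $537,000.

$537,000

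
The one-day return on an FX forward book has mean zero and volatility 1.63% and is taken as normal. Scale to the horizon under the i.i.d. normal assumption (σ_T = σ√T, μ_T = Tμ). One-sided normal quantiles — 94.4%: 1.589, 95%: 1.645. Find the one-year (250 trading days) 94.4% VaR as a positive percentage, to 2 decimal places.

σ_{250d} = 1.63% × √250 = 25.773%.
VaR = 1.589 × 25.773% = 40.953%.

40.95%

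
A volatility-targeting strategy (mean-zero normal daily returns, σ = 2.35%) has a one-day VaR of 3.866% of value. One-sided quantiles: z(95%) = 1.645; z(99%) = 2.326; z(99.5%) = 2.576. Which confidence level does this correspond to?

95%

Implied z = VaR/σ = 3.866 / 2.35 = 1.645.
This matches z(95%) = 1.645.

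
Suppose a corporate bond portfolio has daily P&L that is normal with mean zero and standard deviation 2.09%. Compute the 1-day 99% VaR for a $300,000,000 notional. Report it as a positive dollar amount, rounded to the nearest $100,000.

$14,600,000

At 99% one-sided, z = 2.326.
VaR = z·σ = 2.326 × 2.09% = 4.861%.
On $300,000,000: 0.04861 × $300,000,000 = $14,583,000.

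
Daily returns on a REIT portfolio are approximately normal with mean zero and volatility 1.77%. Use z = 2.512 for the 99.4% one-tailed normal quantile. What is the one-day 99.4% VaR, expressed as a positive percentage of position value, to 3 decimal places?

4.446%

VaR = z·σ = 2.512 × 1.77% = 4.446%.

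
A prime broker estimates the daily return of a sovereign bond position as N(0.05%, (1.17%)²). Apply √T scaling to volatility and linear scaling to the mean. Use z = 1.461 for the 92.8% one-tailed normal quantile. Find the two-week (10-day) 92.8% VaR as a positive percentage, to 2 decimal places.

4.91%

σ_{10d} = 1.17% × √10 = 3.700%; μ_{10d} = 10 × 0.05% = 0.500%.
VaR = −(0.500%) + 1.461 × 3.700% = 4.906%.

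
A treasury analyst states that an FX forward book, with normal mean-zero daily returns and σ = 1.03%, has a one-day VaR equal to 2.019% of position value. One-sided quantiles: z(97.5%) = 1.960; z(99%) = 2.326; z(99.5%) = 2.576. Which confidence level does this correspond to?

97.5%

Implied z = VaR/σ = 2.019 / 1.03 = 1.960.
This matches z(97.5%) = 1.960.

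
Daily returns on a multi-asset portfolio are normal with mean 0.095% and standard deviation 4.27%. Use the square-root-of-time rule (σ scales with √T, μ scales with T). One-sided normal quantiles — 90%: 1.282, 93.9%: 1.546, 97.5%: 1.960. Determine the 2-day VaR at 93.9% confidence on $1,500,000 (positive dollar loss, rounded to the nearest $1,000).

$137,000

σ_{2d} = 4.27% × √2 = 6.039%; μ_{2d} = 2 × 0.095% = 0.190%.
VaR = −(0.190%) + 1.546 × 6.039% = 9.146%.
On $1,500,000: 0.09146 × $1,500,000 = $137,190.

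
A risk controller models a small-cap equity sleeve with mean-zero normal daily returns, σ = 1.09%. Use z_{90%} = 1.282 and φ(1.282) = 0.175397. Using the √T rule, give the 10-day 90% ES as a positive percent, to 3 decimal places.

6.046%

σ_{10d} = 1.09% × √10 = 3.447%.
ES multiplier = φ(z)/(1−α) = 0.175397/0.1 = 1.754.
ES = 3.447% × 1.754 = 6.046%.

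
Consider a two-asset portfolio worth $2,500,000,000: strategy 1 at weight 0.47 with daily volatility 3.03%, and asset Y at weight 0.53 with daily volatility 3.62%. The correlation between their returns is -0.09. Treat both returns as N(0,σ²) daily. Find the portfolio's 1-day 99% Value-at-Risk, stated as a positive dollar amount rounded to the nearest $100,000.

$132,800,000

σ_p² = 0.47²·3.03² + 0.53²·3.62² + 2·-0.09·0.47·0.53·3.03·3.62 = 5.2173 (%²).
σ_p = √5.2173 = 2.284%.
At 99%, z = 2.326.
VaR = 2.326 × 2.284% = 5.313%; on $2,500,000,000 that is $132,825,000.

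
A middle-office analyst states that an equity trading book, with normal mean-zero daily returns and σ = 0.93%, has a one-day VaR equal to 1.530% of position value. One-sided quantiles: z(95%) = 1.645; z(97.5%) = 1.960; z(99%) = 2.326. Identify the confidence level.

95%

Implied z = VaR/σ = 1.530 / 0.93 = 1.645.
This matches z(95%) = 1.645.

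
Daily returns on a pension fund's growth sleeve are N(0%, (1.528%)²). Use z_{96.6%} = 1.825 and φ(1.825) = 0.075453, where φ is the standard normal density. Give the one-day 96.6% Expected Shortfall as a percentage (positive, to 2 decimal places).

Tail multiplier: φ(z)/(1−α) = 0.075453 / 0.034 = 2.219.
ES = 1.528% × 2.219 = 3.391%.

3.39%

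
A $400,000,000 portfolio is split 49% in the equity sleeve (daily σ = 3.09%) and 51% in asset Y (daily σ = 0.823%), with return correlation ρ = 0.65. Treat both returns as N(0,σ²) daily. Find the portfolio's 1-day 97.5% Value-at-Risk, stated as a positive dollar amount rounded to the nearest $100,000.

$14,200,000

σ_p² = 0.49²·3.09² + 0.51²·0.823² + 2·0.65·0.49·0.51·3.09·0.823 = 3.2948 (%²).
σ_p = √3.2948 = 1.815%.
At 97.5%, z = 1.960.
VaR = 1.960 × 1.815% = 3.557%; on $400,000,000 that is $14,228,000.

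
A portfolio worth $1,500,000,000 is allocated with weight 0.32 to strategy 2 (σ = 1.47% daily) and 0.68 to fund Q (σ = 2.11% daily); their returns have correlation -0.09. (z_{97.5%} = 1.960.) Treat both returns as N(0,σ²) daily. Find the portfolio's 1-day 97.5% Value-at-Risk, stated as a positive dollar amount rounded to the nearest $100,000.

$43,200,000

σ_p² = 0.32²·1.47² + 0.68²·2.11² + 2·-0.09·0.32·0.68·1.47·2.11 = 2.1584 (%²).
σ_p = √2.1584 = 1.469%.
VaR = 1.960 × 1.469% = 2.879%; on $1,500,000,000 that is $43,185,000.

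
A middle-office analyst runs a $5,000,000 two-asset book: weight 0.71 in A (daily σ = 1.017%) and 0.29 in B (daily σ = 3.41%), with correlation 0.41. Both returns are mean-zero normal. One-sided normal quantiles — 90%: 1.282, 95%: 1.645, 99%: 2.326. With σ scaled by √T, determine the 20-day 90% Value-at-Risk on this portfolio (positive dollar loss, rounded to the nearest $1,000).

σ_p = √(0.71²·1.017² + 0.29²·3.41² + 2·0.41·0.71·0.29·1.017·3.41) = 1.444%.
σ_{20d} = 1.444% × √20 = 6.458%.
VaR = 1.282 × 6.458% = 8.279%; on $5,000,000 that is $413,950.

$414,000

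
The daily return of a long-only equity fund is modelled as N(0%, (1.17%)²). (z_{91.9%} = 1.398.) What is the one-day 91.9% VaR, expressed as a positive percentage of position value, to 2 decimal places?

VaR = z·σ = 1.398 × 1.17% = 1.636%.

1.64%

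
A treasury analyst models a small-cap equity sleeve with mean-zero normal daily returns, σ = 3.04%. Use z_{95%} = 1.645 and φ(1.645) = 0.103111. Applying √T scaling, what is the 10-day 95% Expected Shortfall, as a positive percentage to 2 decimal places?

19.82%

σ_{10d} = 3.04% × √10 = 9.613%.
ES multiplier = φ(z)/(1−α) = 0.103111/0.05 = 2.062.
ES = 9.613% × 2.062 = 19.822%.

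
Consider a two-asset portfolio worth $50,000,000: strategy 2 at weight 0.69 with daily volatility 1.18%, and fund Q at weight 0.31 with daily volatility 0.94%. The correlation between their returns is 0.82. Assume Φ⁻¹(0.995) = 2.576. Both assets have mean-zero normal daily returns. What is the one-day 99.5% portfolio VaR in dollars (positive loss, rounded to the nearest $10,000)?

σ_p² = 0.69²·1.18² + 0.31²·0.94² + 2·0.82·0.69·0.31·1.18·0.94 = 1.1369 (%²).
σ_p = √1.1369 = 1.066%.
VaR = 2.576 × 1.066% = 2.746%; on $50,000,000 that is $1,373,000.

$1,370,000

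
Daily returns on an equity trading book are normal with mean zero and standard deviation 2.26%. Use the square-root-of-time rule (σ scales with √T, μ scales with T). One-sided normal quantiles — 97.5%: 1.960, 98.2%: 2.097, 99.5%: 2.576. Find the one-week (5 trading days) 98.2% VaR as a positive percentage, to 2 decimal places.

10.60%

σ_{5d} = 2.26% × √5 = 5.054%.
VaR = 2.097 × 5.054% = 10.598%.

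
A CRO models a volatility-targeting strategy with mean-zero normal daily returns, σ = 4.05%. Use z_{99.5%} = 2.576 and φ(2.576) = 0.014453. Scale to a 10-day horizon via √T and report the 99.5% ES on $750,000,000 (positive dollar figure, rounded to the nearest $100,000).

σ_{10d} = 4.05% × √10 = 12.807%.
ES multiplier = φ(z)/(1−α) = 0.014453/0.005 = 2.891.
ES = 12.807% × 2.891 = 37.025%; on $750,000,000: $277,687,500.

$277,700,000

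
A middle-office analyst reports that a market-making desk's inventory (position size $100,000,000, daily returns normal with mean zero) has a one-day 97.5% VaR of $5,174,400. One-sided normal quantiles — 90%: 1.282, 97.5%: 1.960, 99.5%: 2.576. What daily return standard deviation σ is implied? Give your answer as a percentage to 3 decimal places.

VaR as a fraction: $5,174,400 / $100,000,000 = 5.174%.
σ = VaR / z = 5.174% / 1.960 = 2.640%.

2.640%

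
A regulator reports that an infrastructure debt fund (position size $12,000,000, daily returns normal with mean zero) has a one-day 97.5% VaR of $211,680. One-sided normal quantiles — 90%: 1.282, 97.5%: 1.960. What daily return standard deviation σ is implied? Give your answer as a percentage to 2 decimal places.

VaR as a fraction: $211,680 / $12,000,000 = 1.764%.
σ = VaR / z = 1.764% / 1.960 = 0.900%.

0.90%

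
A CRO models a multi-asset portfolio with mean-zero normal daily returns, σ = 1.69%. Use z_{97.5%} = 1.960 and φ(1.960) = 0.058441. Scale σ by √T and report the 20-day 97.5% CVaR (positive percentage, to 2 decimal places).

17.67%

σ_{20d} = 1.69% × √20 = 7.558%.
ES multiplier = φ(z)/(1−α) = 0.058441/0.025 = 2.338.
ES = 7.558% × 2.338 = 17.671%.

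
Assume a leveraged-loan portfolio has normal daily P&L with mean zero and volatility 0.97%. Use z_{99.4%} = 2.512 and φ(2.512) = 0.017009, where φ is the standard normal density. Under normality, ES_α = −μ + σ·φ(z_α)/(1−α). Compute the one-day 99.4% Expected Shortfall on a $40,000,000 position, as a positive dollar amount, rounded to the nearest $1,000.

$1,100,000

Tail multiplier: φ(z)/(1−α) = 0.017009 / 0.006 = 2.835.
ES = 0.97% × 2.835 = 2.750%.
On $40,000,000: 0.02750 × $40,000,000 = $1,100,000.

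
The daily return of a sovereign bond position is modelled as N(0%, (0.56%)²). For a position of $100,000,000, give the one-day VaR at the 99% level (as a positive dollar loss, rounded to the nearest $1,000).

$1,303,000

At 99% one-sided, z = 2.326.
VaR = z·σ = 2.326 × 0.56% = 1.303%.
On $100,000,000: 0.01303 × $100,000,000 = $1,303,000.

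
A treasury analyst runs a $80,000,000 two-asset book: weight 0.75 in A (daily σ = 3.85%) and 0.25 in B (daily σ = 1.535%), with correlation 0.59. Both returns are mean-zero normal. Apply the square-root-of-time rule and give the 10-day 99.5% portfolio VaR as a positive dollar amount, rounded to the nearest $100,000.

σ_p = √(0.75²·3.85² + 0.25²·1.535² + 2·0.59·0.75·0.25·3.85·1.535) = 3.129%.
σ_{10d} = 3.129% × √10 = 9.895%.
z(99.5%) = 2.576.
VaR = 2.576 × 9.895% = 25.490%; on $80,000,000 that is $20,392,000.

$20,400,000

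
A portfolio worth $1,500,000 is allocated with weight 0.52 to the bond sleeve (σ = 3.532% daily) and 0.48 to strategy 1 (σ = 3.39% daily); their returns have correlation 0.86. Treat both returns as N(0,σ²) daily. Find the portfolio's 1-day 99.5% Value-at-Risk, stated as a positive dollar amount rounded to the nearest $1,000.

$129,000

σ_p² = 0.52²·3.532² + 0.48²·3.39² + 2·0.86·0.52·0.48·3.532·3.39 = 11.1614 (%²).
σ_p = √11.1614 = 3.341%.
At 99.5%, z = 2.576.
VaR = 2.576 × 3.341% = 8.606%; on $1,500,000 that is $129,090.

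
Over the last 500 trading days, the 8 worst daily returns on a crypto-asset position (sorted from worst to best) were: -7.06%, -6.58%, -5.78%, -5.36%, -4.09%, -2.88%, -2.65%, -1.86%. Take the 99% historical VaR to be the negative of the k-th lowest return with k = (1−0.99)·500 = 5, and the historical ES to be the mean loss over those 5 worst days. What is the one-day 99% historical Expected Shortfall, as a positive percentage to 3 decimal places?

The 5 worst returns sum to -28.87%.
ES = −(-28.87%) / 5 = 5.774%.

5.774%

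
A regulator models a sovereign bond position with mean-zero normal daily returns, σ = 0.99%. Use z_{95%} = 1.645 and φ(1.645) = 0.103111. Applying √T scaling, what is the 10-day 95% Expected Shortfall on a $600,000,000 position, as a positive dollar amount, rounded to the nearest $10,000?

σ_{10d} = 0.99% × √10 = 3.131%.
ES multiplier = φ(z)/(1−α) = 0.103111/0.05 = 2.062.
ES = 3.131% × 2.062 = 6.456%; on $600,000,000: $38,736,000.

$38,740,000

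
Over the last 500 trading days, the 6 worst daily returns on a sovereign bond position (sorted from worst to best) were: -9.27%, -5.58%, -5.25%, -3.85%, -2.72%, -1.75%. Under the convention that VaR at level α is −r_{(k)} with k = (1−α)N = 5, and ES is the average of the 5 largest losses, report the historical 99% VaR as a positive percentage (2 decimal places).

k = 5; the 5th lowest return is -2.72%, so VaR = 2.72%.

2.72%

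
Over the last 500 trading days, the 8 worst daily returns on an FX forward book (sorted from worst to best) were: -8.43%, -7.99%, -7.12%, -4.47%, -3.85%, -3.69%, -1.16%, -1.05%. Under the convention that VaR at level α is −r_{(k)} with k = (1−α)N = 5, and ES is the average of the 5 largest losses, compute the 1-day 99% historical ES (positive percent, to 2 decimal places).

The 5 worst returns sum to -31.86%.
ES = −(-31.86%) / 5 = 6.372% ≈ 6.37%.

6.37%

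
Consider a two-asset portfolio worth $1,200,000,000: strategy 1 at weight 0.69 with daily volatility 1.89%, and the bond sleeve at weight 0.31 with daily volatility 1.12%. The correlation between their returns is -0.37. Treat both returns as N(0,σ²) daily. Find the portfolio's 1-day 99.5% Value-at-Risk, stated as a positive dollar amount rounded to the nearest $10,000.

σ_p² = 0.69²·1.89² + 0.31²·1.12² + 2·-0.37·0.69·0.31·1.89·1.12 = 1.4862 (%²).
σ_p = √1.4862 = 1.219%.
At 99.5%, z = 2.576.
VaR = 2.576 × 1.219% = 3.140%; on $1,200,000,000 that is $37,680,000.

$37,680,000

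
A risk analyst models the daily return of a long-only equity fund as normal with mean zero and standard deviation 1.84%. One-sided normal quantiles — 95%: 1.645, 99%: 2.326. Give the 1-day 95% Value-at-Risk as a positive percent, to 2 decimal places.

VaR = z·σ = 1.645 × 1.84% = 3.027%.

3.03%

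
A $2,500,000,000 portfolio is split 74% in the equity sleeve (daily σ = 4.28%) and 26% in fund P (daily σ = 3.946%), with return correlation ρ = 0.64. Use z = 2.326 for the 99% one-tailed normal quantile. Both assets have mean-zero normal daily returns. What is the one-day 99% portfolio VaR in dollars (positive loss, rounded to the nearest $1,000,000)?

$227,000,000

σ_p² = 0.74²·4.28² + 0.26²·3.946² + 2·0.64·0.74·0.26·4.28·3.946 = 15.2430 (%²).
σ_p = √15.2430 = 3.904%.
VaR = 2.326 × 3.904% = 9.081%; on $2,500,000,000 that is $227,025,000.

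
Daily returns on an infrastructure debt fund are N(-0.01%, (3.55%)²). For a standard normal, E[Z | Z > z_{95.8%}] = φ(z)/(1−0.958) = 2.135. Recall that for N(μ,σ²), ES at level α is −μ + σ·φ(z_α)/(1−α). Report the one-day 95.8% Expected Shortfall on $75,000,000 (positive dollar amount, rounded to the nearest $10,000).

$5,690,000

ES = −(-0.01%) + 3.55% × 2.135 = 7.589%.
On $75,000,000: 0.07589 × $75,000,000 = $5,691,750.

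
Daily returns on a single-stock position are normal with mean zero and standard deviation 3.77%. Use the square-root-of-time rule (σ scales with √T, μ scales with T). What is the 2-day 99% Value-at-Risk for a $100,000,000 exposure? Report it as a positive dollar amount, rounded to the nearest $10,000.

$12,400,000

At 99%, z = 2.326.
σ_{2d} = 3.77% × √2 = 5.332%.
VaR = 2.326 × 5.332% = 12.402%.
On $100,000,000: 0.12402 × $100,000,000 = $12,402,000.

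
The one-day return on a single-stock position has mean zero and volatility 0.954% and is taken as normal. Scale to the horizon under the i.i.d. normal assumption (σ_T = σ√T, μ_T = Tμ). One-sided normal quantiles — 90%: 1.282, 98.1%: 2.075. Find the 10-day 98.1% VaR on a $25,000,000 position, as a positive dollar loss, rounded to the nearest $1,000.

$1,565,000

σ_{10d} = 0.954% × √10 = 3.017%.
VaR = 2.075 × 3.017% = 6.260%.
On $25,000,000: 0.06260 × $25,000,000 = $1,565,000.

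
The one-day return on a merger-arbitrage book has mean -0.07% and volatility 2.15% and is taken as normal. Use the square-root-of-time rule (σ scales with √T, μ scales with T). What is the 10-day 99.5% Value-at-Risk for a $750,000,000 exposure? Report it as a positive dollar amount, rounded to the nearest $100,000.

$136,600,000

At 99.5%, z = 2.576.
σ_{10d} = 2.15% × √10 = 6.799%; μ_{10d} = 10 × -0.07% = -0.700%.
VaR = −(-0.700%) + 2.576 × 6.799% = 18.214%.
On $750,000,000: 0.18214 × $750,000,000 = $136,605,000.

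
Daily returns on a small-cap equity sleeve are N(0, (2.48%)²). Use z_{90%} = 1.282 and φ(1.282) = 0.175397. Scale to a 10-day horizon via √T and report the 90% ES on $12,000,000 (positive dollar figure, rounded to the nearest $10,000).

σ_{10d} = 2.48% × √10 = 7.842%.
ES multiplier = φ(z)/(1−α) = 0.175397/0.1 = 1.754.
ES = 7.842% × 1.754 = 13.755%; on $12,000,000: $1,650,600.

$1,650,000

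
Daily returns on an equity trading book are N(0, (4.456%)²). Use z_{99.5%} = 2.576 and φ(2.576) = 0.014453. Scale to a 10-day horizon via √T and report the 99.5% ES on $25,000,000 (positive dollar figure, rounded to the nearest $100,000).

σ_{10d} = 4.456% × √10 = 14.091%.
ES multiplier = φ(z)/(1−α) = 0.014453/0.005 = 2.891.
ES = 14.091% × 2.891 = 40.737%; on $25,000,000: $10,184,250.

$10,200,000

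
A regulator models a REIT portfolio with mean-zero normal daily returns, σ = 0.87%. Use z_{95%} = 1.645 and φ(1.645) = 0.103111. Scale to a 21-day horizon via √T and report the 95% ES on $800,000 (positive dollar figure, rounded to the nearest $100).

σ_{21d} = 0.87% × √21 = 3.987%.
ES multiplier = φ(z)/(1−α) = 0.103111/0.05 = 2.062.
ES = 3.987% × 2.062 = 8.221%; on $800,000: $65,768.

$65,800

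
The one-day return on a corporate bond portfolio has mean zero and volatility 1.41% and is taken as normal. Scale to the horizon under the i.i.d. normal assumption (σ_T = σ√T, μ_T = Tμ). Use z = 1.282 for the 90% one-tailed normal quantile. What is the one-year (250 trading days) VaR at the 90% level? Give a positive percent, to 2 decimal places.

28.58%

σ_{250d} = 1.41% × √250 = 22.294%.
VaR = 1.282 × 22.294% = 28.581%.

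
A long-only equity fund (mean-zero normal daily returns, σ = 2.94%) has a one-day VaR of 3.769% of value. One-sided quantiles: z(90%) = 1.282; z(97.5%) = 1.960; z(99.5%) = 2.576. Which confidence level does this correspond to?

90%

Implied z = VaR/σ = 3.769 / 2.94 = 1.282.
This matches z(90%) = 1.282.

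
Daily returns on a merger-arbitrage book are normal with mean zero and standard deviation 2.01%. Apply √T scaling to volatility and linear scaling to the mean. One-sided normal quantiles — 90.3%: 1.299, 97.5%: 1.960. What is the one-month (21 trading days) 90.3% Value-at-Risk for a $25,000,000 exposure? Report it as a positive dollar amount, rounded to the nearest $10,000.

$2,990,000

σ_{21d} = 2.01% × √21 = 9.211%.
VaR = 1.299 × 9.211% = 11.965%.
On $25,000,000: 0.11965 × $25,000,000 = $2,991,250.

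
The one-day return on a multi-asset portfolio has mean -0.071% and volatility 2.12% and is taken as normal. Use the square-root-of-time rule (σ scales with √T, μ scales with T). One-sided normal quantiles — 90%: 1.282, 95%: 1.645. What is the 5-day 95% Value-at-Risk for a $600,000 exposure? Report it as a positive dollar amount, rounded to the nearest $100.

σ_{5d} = 2.12% × √5 = 4.740%; μ_{5d} = 5 × -0.071% = -0.355%.
VaR = −(-0.355%) + 1.645 × 4.740% = 8.152%.
On $600,000: 0.08152 × $600,000 = $48,912.

$48,900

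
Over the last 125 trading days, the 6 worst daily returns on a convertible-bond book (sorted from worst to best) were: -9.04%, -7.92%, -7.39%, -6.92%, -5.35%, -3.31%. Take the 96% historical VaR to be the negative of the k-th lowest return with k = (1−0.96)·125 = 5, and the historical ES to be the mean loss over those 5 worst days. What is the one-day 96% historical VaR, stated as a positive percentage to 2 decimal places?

k = 5; the 5th lowest return is -5.35%, so VaR = 5.35%.

5.35%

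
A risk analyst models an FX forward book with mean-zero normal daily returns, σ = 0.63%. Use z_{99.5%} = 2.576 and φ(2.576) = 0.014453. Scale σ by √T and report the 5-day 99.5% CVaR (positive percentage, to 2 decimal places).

σ_{5d} = 0.63% × √5 = 1.409%.
ES multiplier = φ(z)/(1−α) = 0.014453/0.005 = 2.891.
ES = 1.409% × 2.891 = 4.073%.

4.07%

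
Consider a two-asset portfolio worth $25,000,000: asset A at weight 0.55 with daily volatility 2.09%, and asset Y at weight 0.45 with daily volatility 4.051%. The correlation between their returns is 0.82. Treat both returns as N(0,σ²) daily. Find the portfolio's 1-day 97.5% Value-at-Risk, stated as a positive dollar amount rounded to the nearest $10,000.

σ_p² = 0.55²·2.09² + 0.45²·4.051² + 2·0.82·0.55·0.45·2.09·4.051 = 8.0811 (%²).
σ_p = √8.0811 = 2.843%.
At 97.5%, z = 1.960.
VaR = 1.960 × 2.843% = 5.572%; on $25,000,000 that is $1,393,000.

$1,390,000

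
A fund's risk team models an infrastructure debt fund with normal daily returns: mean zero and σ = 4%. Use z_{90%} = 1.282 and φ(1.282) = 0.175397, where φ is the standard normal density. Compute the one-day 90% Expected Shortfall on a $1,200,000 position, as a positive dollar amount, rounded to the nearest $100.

Tail multiplier: φ(z)/(1−α) = 0.175397 / 0.1 = 1.754.
ES = 4% × 1.754 = 7.016%.
On $1,200,000: 0.07016 × $1,200,000 = $84,192.

$84,200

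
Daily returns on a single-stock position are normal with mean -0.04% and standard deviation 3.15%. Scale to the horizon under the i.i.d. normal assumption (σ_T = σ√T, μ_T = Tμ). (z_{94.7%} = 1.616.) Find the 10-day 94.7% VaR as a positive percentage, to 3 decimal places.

16.497%

σ_{10d} = 3.15% × √10 = 9.961%; μ_{10d} = 10 × -0.04% = -0.400%.
VaR = −(-0.400%) + 1.616 × 9.961% = 16.497%.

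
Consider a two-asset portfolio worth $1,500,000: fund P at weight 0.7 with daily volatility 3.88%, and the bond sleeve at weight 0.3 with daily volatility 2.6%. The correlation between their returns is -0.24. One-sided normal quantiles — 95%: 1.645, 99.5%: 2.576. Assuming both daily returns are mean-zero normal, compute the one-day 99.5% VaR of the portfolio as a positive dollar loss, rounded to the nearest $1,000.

σ_p² = 0.7²·3.88² + 0.3²·2.6² + 2·-0.24·0.7·0.3·3.88·2.6 = 6.9682 (%²).
σ_p = √6.9682 = 2.640%.
VaR = 2.576 × 2.640% = 6.801%; on $1,500,000 that is $102,015.

$102,000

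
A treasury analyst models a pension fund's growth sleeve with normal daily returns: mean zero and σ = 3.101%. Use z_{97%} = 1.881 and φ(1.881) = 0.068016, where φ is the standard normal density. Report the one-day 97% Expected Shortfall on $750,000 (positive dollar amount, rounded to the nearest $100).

$52,700

Tail multiplier: φ(z)/(1−α) = 0.068016 / 0.03 = 2.267.
ES = 3.101% × 2.267 = 7.030%.
On $750,000: 0.07030 × $750,000 = $52,725.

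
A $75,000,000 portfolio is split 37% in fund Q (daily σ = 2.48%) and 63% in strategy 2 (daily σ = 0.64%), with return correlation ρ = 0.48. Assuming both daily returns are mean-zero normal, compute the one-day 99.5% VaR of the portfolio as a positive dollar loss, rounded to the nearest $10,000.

σ_p² = 0.37²·2.48² + 0.63²·0.64² + 2·0.48·0.37·0.63·2.48·0.64 = 1.3597 (%²).
σ_p = √1.3597 = 1.166%.
At 99.5%, z = 2.576.
VaR = 2.576 × 1.166% = 3.004%; on $75,000,000 that is $2,253,000.

$2,250,000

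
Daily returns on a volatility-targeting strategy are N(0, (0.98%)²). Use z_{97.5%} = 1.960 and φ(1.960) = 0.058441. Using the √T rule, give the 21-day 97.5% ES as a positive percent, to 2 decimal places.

10.50%

σ_{21d} = 0.98% × √21 = 4.491%.
ES multiplier = φ(z)/(1−α) = 0.058441/0.025 = 2.338.
ES = 4.491% × 2.338 = 10.500%.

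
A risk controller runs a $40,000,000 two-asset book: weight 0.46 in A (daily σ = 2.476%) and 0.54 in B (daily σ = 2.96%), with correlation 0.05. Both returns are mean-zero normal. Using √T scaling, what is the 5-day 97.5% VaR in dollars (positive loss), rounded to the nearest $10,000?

σ_p = √(0.46²·2.476² + 0.54²·2.96² + 2·0.05·0.46·0.54·2.476·2.96) = 2.009%.
σ_{5d} = 2.009% × √5 = 4.492%.
z(97.5%) = 1.960.
VaR = 1.960 × 4.492% = 8.804%; on $40,000,000 that is $3,521,600.

$3,520,000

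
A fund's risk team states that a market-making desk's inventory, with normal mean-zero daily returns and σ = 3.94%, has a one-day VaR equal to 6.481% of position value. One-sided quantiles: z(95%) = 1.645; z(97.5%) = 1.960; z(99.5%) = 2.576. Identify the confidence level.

Implied z = VaR/σ = 6.481 / 3.94 = 1.645.
This matches z(95%) = 1.645.

95%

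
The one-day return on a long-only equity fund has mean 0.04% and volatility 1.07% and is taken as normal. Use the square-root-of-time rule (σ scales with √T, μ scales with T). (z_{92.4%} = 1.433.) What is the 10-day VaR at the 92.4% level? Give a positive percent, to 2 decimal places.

4.45%

σ_{10d} = 1.07% × √10 = 3.384%; μ_{10d} = 10 × 0.04% = 0.400%.
VaR = −(0.400%) + 1.433 × 3.384% = 4.449%.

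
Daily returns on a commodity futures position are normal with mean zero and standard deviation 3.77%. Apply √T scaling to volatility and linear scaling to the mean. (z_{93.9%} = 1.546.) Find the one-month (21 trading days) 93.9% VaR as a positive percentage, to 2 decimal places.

σ_{21d} = 3.77% × √21 = 17.276%.
VaR = 1.546 × 17.276% = 26.709%.

26.71%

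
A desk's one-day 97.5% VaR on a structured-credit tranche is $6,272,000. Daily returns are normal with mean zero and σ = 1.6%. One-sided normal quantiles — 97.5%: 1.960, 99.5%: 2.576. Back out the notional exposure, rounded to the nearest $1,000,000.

VaR as a fraction of value: z·σ = 1.960 × 1.6% = 3.136%.
Position = $6,272,000 / 0.03136 = $200,000,000.

$200,000,000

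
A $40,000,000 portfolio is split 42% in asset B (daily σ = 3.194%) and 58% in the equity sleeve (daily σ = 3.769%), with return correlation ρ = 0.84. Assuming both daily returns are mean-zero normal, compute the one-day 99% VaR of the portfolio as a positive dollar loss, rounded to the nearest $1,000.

σ_p² = 0.42²·3.194² + 0.58²·3.769² + 2·0.84·0.42·0.58·3.194·3.769 = 11.5049 (%²).
σ_p = √11.5049 = 3.392%.
At 99%, z = 2.326.
VaR = 2.326 × 3.392% = 7.890%; on $40,000,000 that is $3,156,000.

$3,156,000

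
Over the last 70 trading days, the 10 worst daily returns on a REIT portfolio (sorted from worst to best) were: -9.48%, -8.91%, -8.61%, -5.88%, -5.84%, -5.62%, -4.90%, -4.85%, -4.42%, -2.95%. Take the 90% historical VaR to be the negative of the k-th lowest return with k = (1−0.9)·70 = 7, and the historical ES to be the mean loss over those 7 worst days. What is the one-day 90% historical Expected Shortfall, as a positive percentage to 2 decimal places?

7.03%

The 7 worst returns sum to -49.24%.
ES = −(-49.24%) / 7 = 7.0342…% ≈ 7.03%.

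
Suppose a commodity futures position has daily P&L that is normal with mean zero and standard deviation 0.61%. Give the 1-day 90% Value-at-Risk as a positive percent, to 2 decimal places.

0.78%

At 90% one-sided, z = 1.282.
VaR = z·σ = 1.282 × 0.61% = 0.782%.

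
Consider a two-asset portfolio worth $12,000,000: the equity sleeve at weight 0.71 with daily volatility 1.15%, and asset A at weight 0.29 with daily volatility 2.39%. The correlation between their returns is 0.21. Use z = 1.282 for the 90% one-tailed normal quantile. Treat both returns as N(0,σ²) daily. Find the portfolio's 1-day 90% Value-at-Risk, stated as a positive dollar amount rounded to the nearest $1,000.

$181,000

σ_p² = 0.71²·1.15² + 0.29²·2.39² + 2·0.21·0.71·0.29·1.15·2.39 = 1.3847 (%²).
σ_p = √1.3847 = 1.177%.
VaR = 1.282 × 1.177% = 1.509%; on $12,000,000 that is $181,080.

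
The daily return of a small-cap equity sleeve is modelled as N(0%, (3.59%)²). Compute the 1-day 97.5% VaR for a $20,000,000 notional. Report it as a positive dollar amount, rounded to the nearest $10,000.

$1,410,000

At 97.5% one-sided, z = 1.960.
VaR = z·σ = 1.960 × 3.59% = 7.036%.
On $20,000,000: 0.07036 × $20,000,000 = $1,407,200.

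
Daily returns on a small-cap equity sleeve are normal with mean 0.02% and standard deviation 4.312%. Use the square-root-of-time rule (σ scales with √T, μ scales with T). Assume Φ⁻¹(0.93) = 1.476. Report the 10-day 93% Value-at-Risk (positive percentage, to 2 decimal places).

σ_{10d} = 4.312% × √10 = 13.636%; μ_{10d} = 10 × 0.02% = 0.200%.
VaR = −(0.200%) + 1.476 × 13.636% = 19.927%.

19.93%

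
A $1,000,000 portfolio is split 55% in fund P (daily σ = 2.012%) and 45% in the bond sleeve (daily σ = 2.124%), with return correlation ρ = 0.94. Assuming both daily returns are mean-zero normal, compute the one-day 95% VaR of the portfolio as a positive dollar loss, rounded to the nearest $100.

$33,400

σ_p² = 0.55²·2.012² + 0.45²·2.124² + 2·0.94·0.55·0.45·2.012·2.124 = 4.1266 (%²).
σ_p = √4.1266 = 2.031%.
At 95%, z = 1.645.
VaR = 1.645 × 2.031% = 3.341%; on $1,000,000 that is $33,410.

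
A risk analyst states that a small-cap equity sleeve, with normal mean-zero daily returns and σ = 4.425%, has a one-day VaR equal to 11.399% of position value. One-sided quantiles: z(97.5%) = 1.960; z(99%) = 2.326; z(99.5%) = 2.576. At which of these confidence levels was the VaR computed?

Implied z = VaR/σ = 11.399 / 4.425 = 2.576.
This matches z(99.5%) = 2.576.

99.5%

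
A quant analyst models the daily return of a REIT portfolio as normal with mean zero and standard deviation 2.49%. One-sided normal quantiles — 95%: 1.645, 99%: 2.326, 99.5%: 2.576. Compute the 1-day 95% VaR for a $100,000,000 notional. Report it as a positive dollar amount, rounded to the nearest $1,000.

VaR = z·σ = 1.645 × 2.49% = 4.096%.
On $100,000,000: 0.04096 × $100,000,000 = $4,096,000.

$4,096,000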